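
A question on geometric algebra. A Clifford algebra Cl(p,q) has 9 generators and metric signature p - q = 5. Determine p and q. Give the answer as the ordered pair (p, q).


We need p + q = 9 and p - q = 5.
Adding: 2p = 9 + 5 = 14, so p = 7.
Then q = 9 - 7 = 2.
(p, q) = (7, 2)


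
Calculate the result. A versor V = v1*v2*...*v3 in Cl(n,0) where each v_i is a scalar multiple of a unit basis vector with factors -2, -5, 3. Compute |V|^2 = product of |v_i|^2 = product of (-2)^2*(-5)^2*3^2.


Each vector v_i has |v_i|^2 = s_i^2
Squared scales: (-2)^2 = 4, (-5)^2 = 25, 3^2 = 9
|V|^2 = 4 * 25 * 9
= 900


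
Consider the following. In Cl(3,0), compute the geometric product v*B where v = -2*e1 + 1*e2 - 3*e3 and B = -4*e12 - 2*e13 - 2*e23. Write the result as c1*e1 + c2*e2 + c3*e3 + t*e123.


vB has grade-1 (vector) and grade-3 (trivector) parts: vB = (v _| B) + (v ^ B).
Vector part <vB>_1:
  e1: -v2*b12 - v3*b13 = -(1)*(-4) - (-3)*(-2) = -2
  e2: v1*b12 - v3*b23 = (-2)*(-4) - (-3)*(-2) = 2
  e3: v1*b13 + v2*b23 = (-2)*(-2) + (1)*(-2) = 2
Trivector part <vB>_3:
  e123: v1*b23 - v2*b13 + v3*b12 = (-2)*(-2) - (1)*(-2) + (-3)*(-4) = 18
vB = -2*e1 + 2*e2 + 2*e3 + 18*e123


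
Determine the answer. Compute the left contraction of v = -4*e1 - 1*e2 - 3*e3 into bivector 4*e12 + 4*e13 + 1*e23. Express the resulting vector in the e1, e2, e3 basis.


Left contraction v _| B = <vB>_1 (grade-1 part of the geometric product vB).
Using e1_|e12 = e2, e2_|e12 = -e1, e1_|e13 = e3, e3_|e13 = -e1, e2_|e23 = e3, e3_|e23 = -e2:
e1 coeff: -v2*b12 - v3*b13 = -(-1)*(4) - (-3)*(4) = 16
e2 coeff: v1*b12 - v3*b23 = (-4)*(4) - (-3)*(1) = -13
e3 coeff: v1*b13 + v2*b23 = (-4)*(4) + (-1)*(1) = -17
v _| B = 16*e1 - 13*e2 - 17*e3


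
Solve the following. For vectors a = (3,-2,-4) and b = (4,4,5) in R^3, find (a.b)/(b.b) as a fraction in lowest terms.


Projection coefficient = (a . b) / (b . b)
a . b = 3*4 + (-2)*4 + (-4)*5
= 12 + (-8) + (-20) = -16
b . b = 4^2 + 4^2 + 5^2
= 16 + 16 + 25 = 57
Coefficient = -16/57
In lowest terms: -16/57


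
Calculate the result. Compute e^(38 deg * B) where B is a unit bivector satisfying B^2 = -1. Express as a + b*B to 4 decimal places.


For a unit bivector B with B^2 = -1, the exponential series gives
e^(theta*B) = cos(theta) + sin(theta)*B (the GA analogue of Euler's formula).
theta = 38 degrees = 0.663225 rad
cos(38 deg) = 0.7880
sin(38 deg) = 0.6157
exp(theta*B) = 0.7880 + 0.6157*B


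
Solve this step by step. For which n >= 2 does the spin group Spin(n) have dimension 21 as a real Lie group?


dim Spin(n) = dim so(n) = n(n-1)/2.
Solve n(n-1)/2 = 21, i.e. n^2 - n - 42 = 0.
Discriminant = 1 + 8*21 = 169
n = (1 + sqrt(169))/2 = (1 + 13)/2 = 7


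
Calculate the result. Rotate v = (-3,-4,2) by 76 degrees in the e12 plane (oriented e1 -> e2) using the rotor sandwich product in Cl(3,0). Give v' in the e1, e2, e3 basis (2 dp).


Rotor R = cos(38deg) - sin(38deg)*e12
Rotation angle theta = 2 * 38 = 76 degrees in the e12 plane (e1 -> e2).
The component perpendicular to the plane (e3) is invariant: v'_3 = v3 = 2.00
cos(76deg) = 0.2419, sin(76deg) = 0.9703
v'_1 = v1*cos(theta) - v2*sin(theta) = -3*0.2419 - (-4)*0.9703 = 3.16
v'_2 = v1*sin(theta) + v2*cos(theta) = -3*0.9703 + (-4)*0.2419 = -3.88
v' = 3.16*e1 - 3.88*e2 + 2.00*e3


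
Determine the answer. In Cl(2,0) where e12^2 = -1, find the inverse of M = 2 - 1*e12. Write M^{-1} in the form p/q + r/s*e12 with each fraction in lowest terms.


M = 2 - 1*e12, where e12^2 = -1.
Since M commutes with its reverse ~M = a - b*e12, M * ~M = a^2 - b^2*e12^2 = a^2 + b^2.
So M^{-1} = ~M / (a^2 + b^2) = (a - b*e12)/(a^2 + b^2).
a^2 + b^2 = 4 + 1 = 5
Scalar part = 2/5 = 2/5
Bivector coeff = 1/5 = 1/5
M^{-1} = 2/5 + 1/5*e12


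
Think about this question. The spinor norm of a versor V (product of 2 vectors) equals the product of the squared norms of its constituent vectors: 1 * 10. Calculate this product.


Spinor norm N(V) = |v1|^2 * |v2|^2 * ... * |v2|^2
= 1 * 10
Running product: 1, 10
N(V) = 10


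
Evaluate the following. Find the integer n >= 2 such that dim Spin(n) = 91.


dim Spin(n) = dim so(n) = n(n-1)/2.
Solve n(n-1)/2 = 91, i.e. n^2 - n - 182 = 0.
Discriminant = 1 + 8*91 = 729
n = (1 + sqrt(729))/2 = (1 + 27)/2 = 14


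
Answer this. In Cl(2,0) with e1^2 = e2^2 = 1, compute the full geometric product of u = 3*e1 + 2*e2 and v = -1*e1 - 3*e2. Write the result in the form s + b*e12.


Expand: (3*e1 + 2*e2)(-1*e1 - 3*e2)
= 3*(-1)*e1e1 + 3*(-3)*e1e2 + 2*(-1)*e2e1 + 2*(-3)*e2e2
Using e1^2 = e2^2 = 1, e2e1 = -e1e2:
Scalar part s = 3*(-1) + 2*(-3) = -3 + (-6) = -9
Bivector part b = 3*(-3) - 2*(-1) = -9 - (-2) = -7
uv = -9 - 7*e12


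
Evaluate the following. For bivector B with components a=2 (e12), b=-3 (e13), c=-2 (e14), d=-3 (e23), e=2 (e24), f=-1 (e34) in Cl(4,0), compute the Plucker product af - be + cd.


Plucker relation: af - be + cd
a*f = 2*(-1) = -2
b*e = (-3)*2 = -6
c*d = (-2)*(-3) = 6
af - be + cd = -2 - (-6) + 6
= 10


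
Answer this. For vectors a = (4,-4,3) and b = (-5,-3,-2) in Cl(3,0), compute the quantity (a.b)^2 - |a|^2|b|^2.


a . b = 4*(-5) + (-4)*(-3) + 3*(-2)
= -20 + 12 + (-6) = -14
|a|^2 = 4^2 + (-4)^2 + 3^2 = 41
|b|^2 = (-5)^2 + (-3)^2 + (-2)^2 = 38
(a.b)^2 = (-14)^2 = 196
|a|^2 * |b|^2 = 41 * 38 = 1558
Result = 196 - 1558 = -1362


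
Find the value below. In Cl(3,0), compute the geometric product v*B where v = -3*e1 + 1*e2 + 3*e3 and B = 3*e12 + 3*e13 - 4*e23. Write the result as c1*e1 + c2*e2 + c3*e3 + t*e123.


vB has grade-1 (vector) and grade-3 (trivector) parts: vB = (v _| B) + (v ^ B).
Vector part <vB>_1:
  e1: -v2*b12 - v3*b13 = -(1)*(3) - (3)*(3) = -12
  e2: v1*b12 - v3*b23 = (-3)*(3) - (3)*(-4) = 3
  e3: v1*b13 + v2*b23 = (-3)*(3) + (1)*(-4) = -13
Trivector part <vB>_3:
  e123: v1*b23 - v2*b13 + v3*b12 = (-3)*(-4) - (1)*(3) + (3)*(3) = 18
vB = -12*e1 + 3*e2 - 13*e3 + 18*e123


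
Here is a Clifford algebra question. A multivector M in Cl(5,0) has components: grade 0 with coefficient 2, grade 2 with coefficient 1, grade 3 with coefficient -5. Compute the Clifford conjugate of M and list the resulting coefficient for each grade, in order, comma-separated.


Clifford conjugate sign for grade k: (-1)^(k(k+1)/2)
Grade 0: (-1)^(0*1/2) = (-1)^0 = 1, coeff 2 -> 2
Grade 2: (-1)^(2*3/2) = (-1)^3 = -1, coeff 1 -> -1
Grade 3: (-1)^(3*4/2) = (-1)^6 = 1, coeff -5 -> -5
Conjugated coefficients: 2, -1, -5


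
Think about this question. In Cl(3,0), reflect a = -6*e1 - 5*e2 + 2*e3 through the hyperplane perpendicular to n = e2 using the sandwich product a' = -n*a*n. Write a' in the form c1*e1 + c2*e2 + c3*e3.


Reflection formula: a' = -n*a*n, with n = e2 (unit vector, n^2 = 1).
For reflection through hyperplane perp to e2:
The component along e2 flips sign, others stay.
a = (-6, -5, 2)
a' = (-6, 5, 2)
a' = -6*e1 + 5*e2 + 2*e3


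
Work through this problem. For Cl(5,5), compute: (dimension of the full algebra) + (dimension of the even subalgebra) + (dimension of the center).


n = 5 + 5 = 10
Total dim = 2^10 = 1024
Even subalgebra dim = 2^9 = 512
n is even, so center dim = 1
Sum = 1024 + 512 + 1 = 1537


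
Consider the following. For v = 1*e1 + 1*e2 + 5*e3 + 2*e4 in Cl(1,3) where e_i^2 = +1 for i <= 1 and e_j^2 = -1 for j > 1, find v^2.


v^2 = sum of c_i^2 * e_i^2
Positive signature terms (e_i^2 = +1): 1^2 = 1
Negative signature terms (e_j^2 = -1): 1^2 + 5^2 + 2^2 = 30
v^2 = 1 - 30 = -29


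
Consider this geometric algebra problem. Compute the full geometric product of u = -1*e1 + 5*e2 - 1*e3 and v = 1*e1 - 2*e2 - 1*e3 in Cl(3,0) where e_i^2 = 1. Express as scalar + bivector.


In Cl(3,0): e_i^2 = 1, e_ie_j = -e_je_i for i != j.
Scalar part = u . v = (-1)*1 + 5*(-2) + (-1)*(-1)
= -1 + (-10) + 1 = -10
e12 coeff = (-1)*(-2) - 5*1 = 2 - 5 = -3
e13 coeff = (-1)*(-1) - (-1)*1 = 1 - (-1) = 2
e23 coeff = 5*(-1) - (-1)*(-2) = -5 - 2 = -7
uv = -10 - 3*e12 + 2*e13 - 7*e23


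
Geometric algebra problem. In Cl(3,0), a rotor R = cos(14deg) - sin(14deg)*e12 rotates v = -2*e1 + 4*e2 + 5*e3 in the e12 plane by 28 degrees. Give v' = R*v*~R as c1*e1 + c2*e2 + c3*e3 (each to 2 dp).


Rotor R = cos(14deg) - sin(14deg)*e12
Rotation angle theta = 2 * 14 = 28 degrees in the e12 plane (e1 -> e2).
The component perpendicular to the plane (e3) is invariant: v'_3 = v3 = 5.00
cos(28deg) = 0.8829, sin(28deg) = 0.4695
v'_1 = v1*cos(theta) - v2*sin(theta) = -2*0.8829 - 4*0.4695 = -3.64
v'_2 = v1*sin(theta) + v2*cos(theta) = -2*0.4695 + 4*0.8829 = 2.59
v' = -3.64*e1 + 2.59*e2 + 5.00*e3


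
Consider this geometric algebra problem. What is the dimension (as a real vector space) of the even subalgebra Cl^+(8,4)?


Even subalgebra dimension = 2^(n-1)
n = 8 + 4 = 12
2^(12 - 1) = 2^11 = 2048
Verification: sum of C(12,k) for even k = 1 + 66 + 495 + 924 + 495 + 66 + 1 = 2048
Result = 2048


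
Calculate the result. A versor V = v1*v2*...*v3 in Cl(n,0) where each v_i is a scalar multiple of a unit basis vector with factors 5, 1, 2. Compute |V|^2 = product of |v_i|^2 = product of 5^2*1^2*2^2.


Each vector v_i has |v_i|^2 = s_i^2
Squared scales: 5^2 = 25, 1^2 = 1, 2^2 = 4
|V|^2 = 25 * 1 * 4
= 100


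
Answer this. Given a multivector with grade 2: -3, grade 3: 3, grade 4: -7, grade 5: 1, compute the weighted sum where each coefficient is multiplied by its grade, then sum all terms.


Grade-weighted sum = sum of grade_k * coefficient_k
2*(-3) = -6
3*3 = 9
4*(-7) = -28
5*1 = 5
Total = -6 + 9 + (-28) + 5 = -20


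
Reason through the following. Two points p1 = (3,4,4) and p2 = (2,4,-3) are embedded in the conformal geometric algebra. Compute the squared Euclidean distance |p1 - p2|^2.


p1 - p2 = (1, 0, 7)
|p1 - p2|^2 = 1^2 + 0^2 + 7^2
= 1 + 0 + 49
= 50


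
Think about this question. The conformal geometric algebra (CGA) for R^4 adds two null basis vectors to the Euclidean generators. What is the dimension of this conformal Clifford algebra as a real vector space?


The conformal model of R^4 uses Cl(5,1): the 4 Euclidean generators plus two extra orthogonal generators e+ (e+^2 = +1) and e- (e-^2 = -1), from which the null vectors e0, einf are built.
Number of generators m = 4 + 2 = 6.
dim Cl(p,q) = 2^m = 2^6 = 64


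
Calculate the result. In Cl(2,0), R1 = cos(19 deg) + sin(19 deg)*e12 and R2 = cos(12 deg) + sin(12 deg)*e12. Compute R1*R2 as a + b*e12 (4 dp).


Same-plane rotors commute and their half-angles add:
R1*R2 = cos(a1 + a2) + sin(a1 + a2)*e12.
a1 + a2 = 19 + 12 = 31 deg
cos(31 deg) = 0.8572
sin(31 deg) = 0.5150
R1*R2 = 0.8572 + 0.5150*e12


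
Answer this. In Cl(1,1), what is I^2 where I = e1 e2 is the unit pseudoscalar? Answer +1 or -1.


The pseudoscalar I = e1...e_n (product of all n generators) of Cl(p,q) satisfies I^2 = (-1)^(q + n(n-1)/2).
p = 1, q = 1, n = p + q = 2
n(n-1)/2 = 2 * 1 / 2 = 1
Exponent = q + n(n-1)/2 = 1 + 1 = 2
I^2 = (-1)^2 = +1


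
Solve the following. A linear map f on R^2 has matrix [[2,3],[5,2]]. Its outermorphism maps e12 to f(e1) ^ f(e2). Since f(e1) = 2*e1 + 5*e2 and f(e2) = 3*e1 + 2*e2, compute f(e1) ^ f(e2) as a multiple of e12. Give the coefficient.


The outermorphism of a linear map f sends e1^e2 to f(e1)^f(e2).
f(e1) = 2*e1 + 5*e2
f(e2) = 3*e1 + 2*e2
f(e1) ^ f(e2) = (2*e1 + 5*e2) ^ (3*e1 + 2*e2)
= 2*2*e12 + 5*3*e21
= (4 - 15)*e12
= -11*e12
Coefficient = -11


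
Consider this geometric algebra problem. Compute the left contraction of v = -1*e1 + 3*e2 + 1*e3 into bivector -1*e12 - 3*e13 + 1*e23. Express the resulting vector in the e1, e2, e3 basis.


Left contraction v _| B = <vB>_1 (grade-1 part of the geometric product vB).
Using e1_|e12 = e2, e2_|e12 = -e1, e1_|e13 = e3, e3_|e13 = -e1, e2_|e23 = e3, e3_|e23 = -e2:
e1 coeff: -v2*b12 - v3*b13 = -(3)*(-1) - (1)*(-3) = 6
e2 coeff: v1*b12 - v3*b23 = (-1)*(-1) - (1)*(1) = 0
e3 coeff: v1*b13 + v2*b23 = (-1)*(-3) + (3)*(1) = 6
v _| B = 6*e1 + 0*e2 + 6*e3


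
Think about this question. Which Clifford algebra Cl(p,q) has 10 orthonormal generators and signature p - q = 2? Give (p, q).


We need p + q = 10 and p - q = 2.
Adding: 2p = 10 + 2 = 12, so p = 6.
Then q = 10 - 6 = 4.
(p, q) = (6, 4)


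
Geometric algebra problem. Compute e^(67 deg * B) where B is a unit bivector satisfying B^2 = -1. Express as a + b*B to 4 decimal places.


For a unit bivector B with B^2 = -1, the exponential series gives
e^(theta*B) = cos(theta) + sin(theta)*B (the GA analogue of Euler's formula).
theta = 67 degrees = 1.169371 rad
cos(67 deg) = 0.3907
sin(67 deg) = 0.9205
exp(theta*B) = 0.3907 + 0.9205*B


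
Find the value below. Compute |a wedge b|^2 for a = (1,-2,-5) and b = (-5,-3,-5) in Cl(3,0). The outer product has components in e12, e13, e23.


a wedge b = (a1*b2 - a2*b1)*e12 + (a1*b3 - a3*b1)*e13 + (a2*b3 - a3*b2)*e23
e12 coeff: 1*(-3) - (-2)*(-5) = -3 - 10 = -13
e13 coeff: 1*(-5) - (-5)*(-5) = -5 - 25 = -30
e23 coeff: (-2)*(-5) - (-5)*(-3) = 10 - 15 = -5
|a wedge b|^2 = (-13)^2 + (-30)^2 + (-5)^2
= 169 + 900 + 25
= 1094


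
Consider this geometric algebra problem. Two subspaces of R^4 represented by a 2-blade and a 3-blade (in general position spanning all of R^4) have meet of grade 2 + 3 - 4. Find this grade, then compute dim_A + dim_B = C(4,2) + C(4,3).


Meet grade = grade(A) + grade(B) - n
= 2 + 3 - 4 = 1
C(4,2) = 6
C(4,3) = 4
dim_A + dim_B = 6 + 4 = 10


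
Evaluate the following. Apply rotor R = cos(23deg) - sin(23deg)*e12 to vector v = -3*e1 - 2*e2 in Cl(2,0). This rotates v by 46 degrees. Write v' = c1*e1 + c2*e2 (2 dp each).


Rotor R = cos(23deg) - sin(23deg)*e12
Rotation angle theta = 2 * 23 = 46 degrees
v' = R*v*~R rotates v by theta.
cos(46deg) = 0.6947, sin(46deg) = 0.7193
v'_1 = -3*cos(46deg) - (-2)*sin(46deg)
= -3*0.6947 - (-2)*0.7193
= -0.65
v'_2 = -3*sin(46deg) + (-2)*cos(46deg)
= -3*0.7193 + (-2)*0.6947
= -3.55
v' = -0.65*e1 - 3.55*e2


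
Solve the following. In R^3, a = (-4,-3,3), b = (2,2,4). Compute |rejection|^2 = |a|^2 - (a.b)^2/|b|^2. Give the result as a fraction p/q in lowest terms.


|a|^2 = (-4)^2 + (-3)^2 + 3^2 = 34
|b|^2 = 2^2 + 2^2 + 4^2 = 24
a . b = (-4)*2 + (-3)*2 + 3*4 = -2
(a.b)^2 = (-2)^2 = 4
|rej|^2 = 34 - 4/24
= (816 - 4)/24
= 812/24
In lowest terms: 203/6


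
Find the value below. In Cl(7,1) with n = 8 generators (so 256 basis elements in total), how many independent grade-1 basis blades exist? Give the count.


Number of grade-k basis blades in Cl(p,q) with n = p + q is C(n, k).
n = 7 + 1 = 8
C(8, 1) = 8! / (1! * 7!)
= 40320 / (1 * 5040)
= 8


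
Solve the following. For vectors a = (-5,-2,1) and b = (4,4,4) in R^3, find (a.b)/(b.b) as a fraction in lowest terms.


Projection coefficient = (a . b) / (b . b)
a . b = (-5)*4 + (-2)*4 + 1*4
= -20 + (-8) + 4 = -24
b . b = 4^2 + 4^2 + 4^2
= 16 + 16 + 16 = 48
Coefficient = -24/48
In lowest terms: -1/2


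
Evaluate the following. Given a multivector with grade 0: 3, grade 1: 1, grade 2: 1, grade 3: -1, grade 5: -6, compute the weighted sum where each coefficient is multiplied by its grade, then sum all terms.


Grade-weighted sum = sum of grade_k * coefficient_k
0*3 = 0
1*1 = 1
2*1 = 2
3*(-1) = -3
5*(-6) = -30
Total = 0 + 1 + 2 + (-3) + (-30) = -30


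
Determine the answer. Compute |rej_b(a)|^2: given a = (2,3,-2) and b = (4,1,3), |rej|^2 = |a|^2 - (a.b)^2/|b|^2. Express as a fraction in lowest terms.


|a|^2 = 2^2 + 3^2 + (-2)^2 = 17
|b|^2 = 4^2 + 1^2 + 3^2 = 26
a . b = 2*4 + 3*1 + (-2)*3 = 5
(a.b)^2 = 5^2 = 25
|rej|^2 = 17 - 25/26
= (442 - 25)/26
= 417/26
In lowest terms: 417/26


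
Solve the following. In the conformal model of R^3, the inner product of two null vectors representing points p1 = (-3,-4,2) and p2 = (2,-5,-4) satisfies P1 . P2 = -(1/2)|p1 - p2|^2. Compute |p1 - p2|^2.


p1 - p2 = (-5, 1, 6)
|p1 - p2|^2 = (-5)^2 + 1^2 + 6^2
= 25 + 1 + 36
= 62


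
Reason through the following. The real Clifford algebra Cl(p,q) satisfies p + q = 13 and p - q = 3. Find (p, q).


We need p + q = 13 and p - q = 3.
Adding: 2p = 13 + 3 = 16, so p = 8.
Then q = 13 - 8 = 5.
(p, q) = (8, 5)


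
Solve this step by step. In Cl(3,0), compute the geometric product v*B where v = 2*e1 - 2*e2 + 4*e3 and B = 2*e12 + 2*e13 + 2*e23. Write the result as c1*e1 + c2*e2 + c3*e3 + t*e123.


vB has grade-1 (vector) and grade-3 (trivector) parts: vB = (v _| B) + (v ^ B).
Vector part <vB>_1:
  e1: -v2*b12 - v3*b13 = -(-2)*(2) - (4)*(2) = -4
  e2: v1*b12 - v3*b23 = (2)*(2) - (4)*(2) = -4
  e3: v1*b13 + v2*b23 = (2)*(2) + (-2)*(2) = 0
Trivector part <vB>_3:
  e123: v1*b23 - v2*b13 + v3*b12 = (2)*(2) - (-2)*(2) + (4)*(2) = 16
vB = -4*e1 - 4*e2 + 0*e3 + 16*e123


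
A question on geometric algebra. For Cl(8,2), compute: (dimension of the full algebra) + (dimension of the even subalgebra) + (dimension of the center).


n = 8 + 2 = 10
Total dim = 2^10 = 1024
Even subalgebra dim = 2^9 = 512
n is even, so center dim = 1
Sum = 1024 + 512 + 1 = 1537


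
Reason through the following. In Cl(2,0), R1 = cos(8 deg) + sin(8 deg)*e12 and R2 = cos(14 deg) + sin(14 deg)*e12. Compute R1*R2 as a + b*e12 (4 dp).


Same-plane rotors commute and their half-angles add:
R1*R2 = cos(a1 + a2) + sin(a1 + a2)*e12.
a1 + a2 = 8 + 14 = 22 deg
cos(22 deg) = 0.9272
sin(22 deg) = 0.3746
R1*R2 = 0.9272 + 0.3746*e12


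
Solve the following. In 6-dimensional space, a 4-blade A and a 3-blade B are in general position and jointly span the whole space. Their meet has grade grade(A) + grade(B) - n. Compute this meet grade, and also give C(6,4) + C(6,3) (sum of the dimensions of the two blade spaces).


Meet grade = grade(A) + grade(B) - n
= 4 + 3 - 6 = 1
C(6,4) = 15
C(6,3) = 20
dim_A + dim_B = 15 + 20 = 35


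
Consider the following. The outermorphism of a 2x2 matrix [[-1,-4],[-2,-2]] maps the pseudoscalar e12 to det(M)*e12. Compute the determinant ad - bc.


The outermorphism of a linear map f sends e1^e2 to f(e1)^f(e2).
f(e1) = -1*e1 - 2*e2
f(e2) = -4*e1 - 2*e2
f(e1) ^ f(e2) = (-1*e1 - 2*e2) ^ (-4*e1 - 2*e2)
= (-1)*(-2)*e12 + (-2)*(-4)*e21
= (2 - 8)*e12
= -6*e12
Coefficient = -6


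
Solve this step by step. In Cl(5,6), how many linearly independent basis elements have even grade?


Even subalgebra dimension = 2^(n-1)
n = 5 + 6 = 11
2^(11 - 1) = 2^10 = 1024
Verification: sum of C(11,k) for even k = 1 + 55 + 330 + 462 + 165 + 11 = 1024
Result = 1024


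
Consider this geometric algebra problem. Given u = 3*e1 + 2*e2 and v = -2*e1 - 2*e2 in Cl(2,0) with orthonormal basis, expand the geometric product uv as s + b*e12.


Expand: (3*e1 + 2*e2)(-2*e1 - 2*e2)
= 3*(-2)*e1e1 + 3*(-2)*e1e2 + 2*(-2)*e2e1 + 2*(-2)*e2e2
Using e1^2 = e2^2 = 1, e2e1 = -e1e2:
Scalar part s = 3*(-2) + 2*(-2) = -6 + (-4) = -10
Bivector part b = 3*(-2) - 2*(-2) = -6 - (-4) = -2
uv = -10 - 2*e12


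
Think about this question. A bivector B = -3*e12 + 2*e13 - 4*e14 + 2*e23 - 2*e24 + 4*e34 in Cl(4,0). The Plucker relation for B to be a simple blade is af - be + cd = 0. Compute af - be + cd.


Plucker relation: af - be + cd
a*f = (-3)*4 = -12
b*e = 2*(-2) = -4
c*d = (-4)*2 = -8
af - be + cd = -12 - (-4) + (-8)
= -16


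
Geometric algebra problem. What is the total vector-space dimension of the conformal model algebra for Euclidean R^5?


The conformal model of R^5 uses Cl(6,1): the 5 Euclidean generators plus two extra orthogonal generators e+ (e+^2 = +1) and e- (e-^2 = -1), from which the null vectors e0, einf are built.
Number of generators m = 5 + 2 = 7.
dim Cl(p,q) = 2^m = 2^7 = 128


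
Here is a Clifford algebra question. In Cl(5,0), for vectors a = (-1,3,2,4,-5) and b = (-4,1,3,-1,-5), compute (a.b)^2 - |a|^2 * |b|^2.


a . b = (-1)*(-4) + 3*1 + 2*3 + 4*(-1) + (-5)*(-5)
= 4 + 3 + 6 + (-4) + 25 = 34
|a|^2 = (-1)^2 + 3^2 + 2^2 + 4^2 + (-5)^2 = 55
|b|^2 = (-4)^2 + 1^2 + 3^2 + (-1)^2 + (-5)^2 = 52
(a.b)^2 = 34^2 = 1156
|a|^2 * |b|^2 = 55 * 52 = 2860
Result = 1156 - 2860 = -1704


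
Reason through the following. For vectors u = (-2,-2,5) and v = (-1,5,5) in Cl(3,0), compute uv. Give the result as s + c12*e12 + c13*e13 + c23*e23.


In Cl(3,0): e_i^2 = 1, e_ie_j = -e_je_i for i != j.
Scalar part = u . v = (-2)*(-1) + (-2)*5 + 5*5
= 2 + (-10) + 25 = 17
e12 coeff = (-2)*5 - (-2)*(-1) = -10 - 2 = -12
e13 coeff = (-2)*5 - 5*(-1) = -10 - (-5) = -5
e23 coeff = (-2)*5 - 5*5 = -10 - 25 = -35
uv = 17 - 12*e12 - 5*e13 - 35*e23


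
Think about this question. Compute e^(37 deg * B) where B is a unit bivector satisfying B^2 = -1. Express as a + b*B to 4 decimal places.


For a unit bivector B with B^2 = -1, the exponential series gives
e^(theta*B) = cos(theta) + sin(theta)*B (the GA analogue of Euler's formula).
theta = 37 degrees = 0.645772 rad
cos(37 deg) = 0.7986
sin(37 deg) = 0.6018
exp(theta*B) = 0.7986 + 0.6018*B


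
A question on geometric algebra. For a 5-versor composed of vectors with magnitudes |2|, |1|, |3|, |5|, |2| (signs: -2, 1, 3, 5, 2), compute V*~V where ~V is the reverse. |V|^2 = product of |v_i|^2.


Each vector v_i has |v_i|^2 = s_i^2
Squared scales: (-2)^2 = 4, 1^2 = 1, 3^2 = 9, 5^2 = 25, 2^2 = 4
|V|^2 = 4 * 1 * 9 * 25 * 4
= 3600


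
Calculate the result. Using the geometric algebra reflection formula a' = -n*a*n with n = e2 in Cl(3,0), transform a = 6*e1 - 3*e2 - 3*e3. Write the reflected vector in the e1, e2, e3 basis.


Reflection formula: a' = -n*a*n, with n = e2 (unit vector, n^2 = 1).
For reflection through hyperplane perp to e2:
The component along e2 flips sign, others stay.
a = (6, -3, -3)
a' = (6, 3, -3)
a' = 6*e1 + 3*e2 - 3*e3


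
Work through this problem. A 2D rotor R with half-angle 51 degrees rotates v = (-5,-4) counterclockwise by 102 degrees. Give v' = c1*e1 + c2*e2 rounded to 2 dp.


Rotor R = cos(51deg) - sin(51deg)*e12
Rotation angle theta = 2 * 51 = 102 degrees
v' = R*v*~R rotates v by theta.
cos(102deg) = -0.2079, sin(102deg) = 0.9781
v'_1 = -5*cos(102deg) - (-4)*sin(102deg)
= -5*(-0.2079) - (-4)*0.9781
= 4.95
v'_2 = -5*sin(102deg) + (-4)*cos(102deg)
= -5*0.9781 + (-4)*(-0.2079)
= -4.06
v' = 4.95*e1 - 4.06*e2


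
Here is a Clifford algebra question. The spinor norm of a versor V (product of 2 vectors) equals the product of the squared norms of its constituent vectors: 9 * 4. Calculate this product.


Spinor norm N(V) = |v1|^2 * |v2|^2 * ... * |v2|^2
= 9 * 4
Running product: 9, 36
N(V) = 36


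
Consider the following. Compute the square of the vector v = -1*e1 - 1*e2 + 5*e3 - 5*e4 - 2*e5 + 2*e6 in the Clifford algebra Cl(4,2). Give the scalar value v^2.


v^2 = sum of c_i^2 * e_i^2
Positive signature terms (e_i^2 = +1): (-1)^2 + (-1)^2 + 5^2 + (-5)^2 = 52
Negative signature terms (e_j^2 = -1): (-2)^2 + 2^2 = 8
v^2 = 52 - 8 = 44


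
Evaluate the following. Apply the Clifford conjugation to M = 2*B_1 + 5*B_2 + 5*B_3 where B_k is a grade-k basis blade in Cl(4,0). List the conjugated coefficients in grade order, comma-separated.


Clifford conjugate sign for grade k: (-1)^(k(k+1)/2)
Grade 1: (-1)^(1*2/2) = (-1)^1 = -1, coeff 2 -> -2
Grade 2: (-1)^(2*3/2) = (-1)^3 = -1, coeff 5 -> -5
Grade 3: (-1)^(3*4/2) = (-1)^6 = 1, coeff 5 -> 5
Conjugated coefficients: -2, -5, 5


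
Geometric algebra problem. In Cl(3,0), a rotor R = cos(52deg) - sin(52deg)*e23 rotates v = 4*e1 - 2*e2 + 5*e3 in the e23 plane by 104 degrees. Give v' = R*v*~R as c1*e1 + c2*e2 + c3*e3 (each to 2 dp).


Rotor R = cos(52deg) - sin(52deg)*e23
Rotation angle theta = 2 * 52 = 104 degrees in the e23 plane (e2 -> e3).
The component perpendicular to the plane (e1) is invariant: v'_1 = v1 = 4.00
cos(104deg) = -0.2419, sin(104deg) = 0.9703
v'_2 = v2*cos(theta) - v3*sin(theta) = -2*(-0.2419) - 5*0.9703 = -4.37
v'_3 = v2*sin(theta) + v3*cos(theta) = -2*0.9703 + 5*(-0.2419) = -3.15
v' = 4.00*e1 - 4.37*e2 - 3.15*e3


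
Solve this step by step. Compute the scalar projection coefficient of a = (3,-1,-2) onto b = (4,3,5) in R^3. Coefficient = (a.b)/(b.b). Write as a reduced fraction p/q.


Projection coefficient = (a . b) / (b . b)
a . b = 3*4 + (-1)*3 + (-2)*5
= 12 + (-3) + (-10) = -1
b . b = 4^2 + 3^2 + 5^2
= 16 + 9 + 25 = 50
Coefficient = -1/50
In lowest terms: -1/50


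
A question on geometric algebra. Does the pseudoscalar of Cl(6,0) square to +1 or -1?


The pseudoscalar I = e1...e_n (product of all n generators) of Cl(p,q) satisfies I^2 = (-1)^(q + n(n-1)/2).
p = 6, q = 0, n = p + q = 6
n(n-1)/2 = 6 * 5 / 2 = 15
Exponent = q + n(n-1)/2 = 0 + 15 = 15
I^2 = (-1)^15 = -1


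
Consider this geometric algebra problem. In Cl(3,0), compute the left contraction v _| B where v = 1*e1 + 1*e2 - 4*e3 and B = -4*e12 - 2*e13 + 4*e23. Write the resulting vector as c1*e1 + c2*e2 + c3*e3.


Left contraction v _| B = <vB>_1 (grade-1 part of the geometric product vB).
Using e1_|e12 = e2, e2_|e12 = -e1, e1_|e13 = e3, e3_|e13 = -e1, e2_|e23 = e3, e3_|e23 = -e2:
e1 coeff: -v2*b12 - v3*b13 = -(1)*(-4) - (-4)*(-2) = -4
e2 coeff: v1*b12 - v3*b23 = (1)*(-4) - (-4)*(4) = 12
e3 coeff: v1*b13 + v2*b23 = (1)*(-2) + (1)*(4) = 2
v _| B = -4*e1 + 12*e2 + 2*e3


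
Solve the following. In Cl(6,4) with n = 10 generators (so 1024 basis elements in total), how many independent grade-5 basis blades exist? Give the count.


Number of grade-k basis blades in Cl(p,q) with n = p + q is C(n, k).
n = 6 + 4 = 10
C(10, 5) = 10! / (5! * 5!)
= 3628800 / (120 * 120)
= 252


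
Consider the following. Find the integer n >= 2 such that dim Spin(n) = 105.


dim Spin(n) = dim so(n) = n(n-1)/2.
Solve n(n-1)/2 = 105, i.e. n^2 - n - 210 = 0.
Discriminant = 1 + 8*105 = 841
n = (1 + sqrt(841))/2 = (1 + 29)/2 = 15


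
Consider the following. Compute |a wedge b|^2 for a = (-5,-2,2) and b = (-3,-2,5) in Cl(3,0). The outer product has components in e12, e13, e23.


a wedge b = (a1*b2 - a2*b1)*e12 + (a1*b3 - a3*b1)*e13 + (a2*b3 - a3*b2)*e23
e12 coeff: (-5)*(-2) - (-2)*(-3) = 10 - 6 = 4
e13 coeff: (-5)*5 - 2*(-3) = -25 - (-6) = -19
e23 coeff: (-2)*5 - 2*(-2) = -10 - (-4) = -6
|a wedge b|^2 = 4^2 + (-19)^2 + (-6)^2
= 16 + 361 + 36
= 413


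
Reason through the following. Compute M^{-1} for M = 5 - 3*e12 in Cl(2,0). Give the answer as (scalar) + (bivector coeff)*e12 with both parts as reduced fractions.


M = 5 - 3*e12, where e12^2 = -1.
Since M commutes with its reverse ~M = a - b*e12, M * ~M = a^2 - b^2*e12^2 = a^2 + b^2.
So M^{-1} = ~M / (a^2 + b^2) = (a - b*e12)/(a^2 + b^2).
a^2 + b^2 = 25 + 9 = 34
Scalar part = 5/34 = 5/34
Bivector coeff = 3/34 = 3/34
M^{-1} = 5/34 + 3/34*e12


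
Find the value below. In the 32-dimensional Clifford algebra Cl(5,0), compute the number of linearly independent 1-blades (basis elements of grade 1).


Number of grade-k basis blades in Cl(p,q) with n = p + q is C(n, k).
n = 5 + 0 = 5
C(5, 1) = 5! / (1! * 4!)
= 120 / (1 * 24)
= 5


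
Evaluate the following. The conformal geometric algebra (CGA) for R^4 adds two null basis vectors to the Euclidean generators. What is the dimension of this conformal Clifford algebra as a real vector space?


The conformal model of R^4 uses Cl(5,1): the 4 Euclidean generators plus two extra orthogonal generators e+ (e+^2 = +1) and e- (e-^2 = -1), from which the null vectors e0, einf are built.
Number of generators m = 4 + 2 = 6.
dim Cl(p,q) = 2^m = 2^6 = 64


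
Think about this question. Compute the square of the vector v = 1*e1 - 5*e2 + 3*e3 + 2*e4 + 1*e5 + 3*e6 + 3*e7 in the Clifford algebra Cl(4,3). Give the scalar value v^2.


v^2 = sum of c_i^2 * e_i^2
Positive signature terms (e_i^2 = +1): 1^2 + (-5)^2 + 3^2 + 2^2 = 39
Negative signature terms (e_j^2 = -1): 1^2 + 3^2 + 3^2 = 19
v^2 = 39 - 19 = 20


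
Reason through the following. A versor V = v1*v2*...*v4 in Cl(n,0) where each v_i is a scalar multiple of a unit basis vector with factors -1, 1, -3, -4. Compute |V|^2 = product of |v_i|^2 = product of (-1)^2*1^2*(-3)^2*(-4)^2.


Each vector v_i has |v_i|^2 = s_i^2
Squared scales: (-1)^2 = 1, 1^2 = 1, (-3)^2 = 9, (-4)^2 = 16
|V|^2 = 1 * 1 * 9 * 16
= 144


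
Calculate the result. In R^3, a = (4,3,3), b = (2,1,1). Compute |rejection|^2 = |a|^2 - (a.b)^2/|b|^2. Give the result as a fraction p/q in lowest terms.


|a|^2 = 4^2 + 3^2 + 3^2 = 34
|b|^2 = 2^2 + 1^2 + 1^2 = 6
a . b = 4*2 + 3*1 + 3*1 = 14
(a.b)^2 = 14^2 = 196
|rej|^2 = 34 - 196/6
= (204 - 196)/6
= 8/6
In lowest terms: 4/3


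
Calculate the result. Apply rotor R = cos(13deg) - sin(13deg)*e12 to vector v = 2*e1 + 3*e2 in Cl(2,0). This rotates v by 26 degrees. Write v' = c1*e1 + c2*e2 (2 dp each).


Rotor R = cos(13deg) - sin(13deg)*e12
Rotation angle theta = 2 * 13 = 26 degrees
v' = R*v*~R rotates v by theta.
cos(26deg) = 0.8988, sin(26deg) = 0.4384
v'_1 = 2*cos(26deg) - 3*sin(26deg)
= 2*0.8988 - 3*0.4384
= 0.48
v'_2 = 2*sin(26deg) + 3*cos(26deg)
= 2*0.4384 + 3*0.8988
= 3.57
v' = 0.48*e1 + 3.57*e2


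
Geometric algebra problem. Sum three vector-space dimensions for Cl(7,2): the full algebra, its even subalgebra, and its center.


n = 7 + 2 = 9
Total dim = 2^9 = 512
Even subalgebra dim = 2^8 = 256
n is odd, so center dim = 2
Sum = 512 + 256 + 2 = 770


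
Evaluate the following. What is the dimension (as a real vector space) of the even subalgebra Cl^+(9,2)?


Even subalgebra dimension = 2^(n-1)
n = 9 + 2 = 11
2^(11 - 1) = 2^10 = 1024
Verification: sum of C(11,k) for even k = 1 + 55 + 330 + 462 + 165 + 11 = 1024
Result = 1024


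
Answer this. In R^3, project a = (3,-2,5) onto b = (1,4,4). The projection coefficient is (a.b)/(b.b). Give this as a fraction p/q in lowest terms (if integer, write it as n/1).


Projection coefficient = (a . b) / (b . b)
a . b = 3*1 + (-2)*4 + 5*4
= 3 + (-8) + 20 = 15
b . b = 1^2 + 4^2 + 4^2
= 1 + 16 + 16 = 33
Coefficient = 15/33
In lowest terms: 5/11


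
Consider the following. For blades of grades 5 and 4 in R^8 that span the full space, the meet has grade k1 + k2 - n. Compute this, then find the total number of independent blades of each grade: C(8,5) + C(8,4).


Meet grade = grade(A) + grade(B) - n
= 5 + 4 - 8 = 1
C(8,5) = 56
C(8,4) = 70
dim_A + dim_B = 56 + 70 = 126


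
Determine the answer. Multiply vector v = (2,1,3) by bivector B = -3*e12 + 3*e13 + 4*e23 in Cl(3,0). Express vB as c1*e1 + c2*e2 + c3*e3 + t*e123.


vB has grade-1 (vector) and grade-3 (trivector) parts: vB = (v _| B) + (v ^ B).
Vector part <vB>_1:
  e1: -v2*b12 - v3*b13 = -(1)*(-3) - (3)*(3) = -6
  e2: v1*b12 - v3*b23 = (2)*(-3) - (3)*(4) = -18
  e3: v1*b13 + v2*b23 = (2)*(3) + (1)*(4) = 10
Trivector part <vB>_3:
  e123: v1*b23 - v2*b13 + v3*b12 = (2)*(4) - (1)*(3) + (3)*(-3) = -4
vB = -6*e1 - 18*e2 + 10*e3 - 4*e123


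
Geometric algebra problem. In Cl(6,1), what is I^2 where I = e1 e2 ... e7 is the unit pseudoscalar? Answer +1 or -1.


The pseudoscalar I = e1...e_n (product of all n generators) of Cl(p,q) satisfies I^2 = (-1)^(q + n(n-1)/2).
p = 6, q = 1, n = p + q = 7
n(n-1)/2 = 7 * 6 / 2 = 21
Exponent = q + n(n-1)/2 = 1 + 21 = 22
I^2 = (-1)^22 = +1


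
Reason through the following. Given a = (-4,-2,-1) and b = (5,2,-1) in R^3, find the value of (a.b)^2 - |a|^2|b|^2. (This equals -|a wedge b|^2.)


a . b = (-4)*5 + (-2)*2 + (-1)*(-1)
= -20 + (-4) + 1 = -23
|a|^2 = (-4)^2 + (-2)^2 + (-1)^2 = 21
|b|^2 = 5^2 + 2^2 + (-1)^2 = 30
(a.b)^2 = (-23)^2 = 529
|a|^2 * |b|^2 = 21 * 30 = 630
Result = 529 - 630 = -101


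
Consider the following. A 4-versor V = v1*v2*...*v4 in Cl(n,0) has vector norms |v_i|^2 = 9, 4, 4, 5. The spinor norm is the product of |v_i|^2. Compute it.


Spinor norm N(V) = |v1|^2 * |v2|^2 * ... * |v4|^2
= 9 * 4 * 4 * 5
Running product: 9, 36, 144, 720
N(V) = 720


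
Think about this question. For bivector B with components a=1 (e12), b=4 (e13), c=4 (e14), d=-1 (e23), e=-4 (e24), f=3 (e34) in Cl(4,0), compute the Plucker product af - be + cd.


Plucker relation: af - be + cd
a*f = 1*3 = 3
b*e = 4*(-4) = -16
c*d = 4*(-1) = -4
af - be + cd = 3 - (-16) + (-4)
= 15


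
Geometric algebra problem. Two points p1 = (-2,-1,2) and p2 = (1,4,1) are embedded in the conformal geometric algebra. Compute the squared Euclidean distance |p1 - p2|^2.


p1 - p2 = (-3, -5, 1)
|p1 - p2|^2 = (-3)^2 + (-5)^2 + 1^2
= 9 + 25 + 1
= 35


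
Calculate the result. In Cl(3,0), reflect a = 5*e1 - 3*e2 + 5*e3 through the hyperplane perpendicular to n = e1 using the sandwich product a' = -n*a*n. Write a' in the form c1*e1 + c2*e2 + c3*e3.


Reflection formula: a' = -n*a*n, with n = e1 (unit vector, n^2 = 1).
For reflection through hyperplane perp to e1:
The component along e1 flips sign, others stay.
a = (5, -3, 5)
a' = (-5, -3, 5)
a' = -5*e1 - 3*e2 + 5*e3


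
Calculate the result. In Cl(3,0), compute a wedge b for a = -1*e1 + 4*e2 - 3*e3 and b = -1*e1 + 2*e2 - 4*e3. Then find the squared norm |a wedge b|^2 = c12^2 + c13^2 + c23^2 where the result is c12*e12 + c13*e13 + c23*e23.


a wedge b = (a1*b2 - a2*b1)*e12 + (a1*b3 - a3*b1)*e13 + (a2*b3 - a3*b2)*e23
e12 coeff: (-1)*2 - 4*(-1) = -2 - (-4) = 2
e13 coeff: (-1)*(-4) - (-3)*(-1) = 4 - 3 = 1
e23 coeff: 4*(-4) - (-3)*2 = -16 - (-6) = -10
|a wedge b|^2 = 2^2 + 1^2 + (-10)^2
= 4 + 1 + 100
= 105


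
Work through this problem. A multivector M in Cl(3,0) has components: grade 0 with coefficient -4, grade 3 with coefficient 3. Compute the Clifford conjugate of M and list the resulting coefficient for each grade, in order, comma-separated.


Clifford conjugate sign for grade k: (-1)^(k(k+1)/2)
Grade 0: (-1)^(0*1/2) = (-1)^0 = 1, coeff -4 -> -4
Grade 3: (-1)^(3*4/2) = (-1)^6 = 1, coeff 3 -> 3
Conjugated coefficients: -4, 3


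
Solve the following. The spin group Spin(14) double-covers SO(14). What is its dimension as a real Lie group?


Spin(n) double-covers SO(n); both have Lie algebra so(n) of dimension n(n-1)/2.
n = 14
n(n-1) = 14 * 13 = 182
dim Spin(14) = 182/2 = 91


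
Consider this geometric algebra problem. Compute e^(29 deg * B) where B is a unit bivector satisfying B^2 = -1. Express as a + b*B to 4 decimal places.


For a unit bivector B with B^2 = -1, the exponential series gives
e^(theta*B) = cos(theta) + sin(theta)*B (the GA analogue of Euler's formula).
theta = 29 degrees = 0.506145 rad
cos(29 deg) = 0.8746
sin(29 deg) = 0.4848
exp(theta*B) = 0.8746 + 0.4848*B


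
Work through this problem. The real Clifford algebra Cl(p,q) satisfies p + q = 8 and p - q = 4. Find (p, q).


We need p + q = 8 and p - q = 4.
Adding: 2p = 8 + 4 = 12, so p = 6.
Then q = 8 - 6 = 2.
(p, q) = (6, 2)


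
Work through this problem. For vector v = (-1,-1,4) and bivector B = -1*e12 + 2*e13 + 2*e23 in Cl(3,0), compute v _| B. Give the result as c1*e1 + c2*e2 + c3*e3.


Left contraction v _| B = <vB>_1 (grade-1 part of the geometric product vB).
Using e1_|e12 = e2, e2_|e12 = -e1, e1_|e13 = e3, e3_|e13 = -e1, e2_|e23 = e3, e3_|e23 = -e2:
e1 coeff: -v2*b12 - v3*b13 = -(-1)*(-1) - (4)*(2) = -9
e2 coeff: v1*b12 - v3*b23 = (-1)*(-1) - (4)*(2) = -7
e3 coeff: v1*b13 + v2*b23 = (-1)*(2) + (-1)*(2) = -4
v _| B = -9*e1 - 7*e2 - 4*e3


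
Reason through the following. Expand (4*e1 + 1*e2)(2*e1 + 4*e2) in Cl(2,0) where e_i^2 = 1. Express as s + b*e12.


Expand: (4*e1 + 1*e2)(2*e1 + 4*e2)
= 4*2*e1e1 + 4*4*e1e2 + 1*2*e2e1 + 1*4*e2e2
Using e1^2 = e2^2 = 1, e2e1 = -e1e2:
Scalar part s = 4*2 + 1*4 = 8 + 4 = 12
Bivector part b = 4*4 - 1*2 = 16 - 2 = 14
uv = 12 + 14*e12


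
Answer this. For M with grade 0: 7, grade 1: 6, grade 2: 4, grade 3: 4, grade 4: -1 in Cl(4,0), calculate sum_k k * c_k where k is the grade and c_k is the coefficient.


Grade-weighted sum = sum of grade_k * coefficient_k
0*7 = 0
1*6 = 6
2*4 = 8
3*4 = 12
4*(-1) = -4
Total = 0 + 6 + 8 + 12 + (-4) = 22


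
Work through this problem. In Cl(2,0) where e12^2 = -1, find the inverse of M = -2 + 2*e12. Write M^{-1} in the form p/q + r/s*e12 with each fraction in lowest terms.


M = -2 + 2*e12, where e12^2 = -1.
Since M commutes with its reverse ~M = a - b*e12, M * ~M = a^2 - b^2*e12^2 = a^2 + b^2.
So M^{-1} = ~M / (a^2 + b^2) = (a - b*e12)/(a^2 + b^2).
a^2 + b^2 = 4 + 4 = 8
Scalar part = -2/8 = -1/4
Bivector coeff = -2/8 = -1/4
M^{-1} = -1/4 - 1/4*e12


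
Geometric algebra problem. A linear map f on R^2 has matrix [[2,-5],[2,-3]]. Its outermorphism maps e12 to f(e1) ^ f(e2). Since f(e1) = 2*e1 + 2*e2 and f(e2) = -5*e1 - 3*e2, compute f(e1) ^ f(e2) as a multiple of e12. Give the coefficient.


The outermorphism of a linear map f sends e1^e2 to f(e1)^f(e2).
f(e1) = 2*e1 + 2*e2
f(e2) = -5*e1 - 3*e2
f(e1) ^ f(e2) = (2*e1 + 2*e2) ^ (-5*e1 - 3*e2)
= 2*(-3)*e12 + 2*(-5)*e21
= (-6 - (-10))*e12
= 4*e12
Coefficient = 4


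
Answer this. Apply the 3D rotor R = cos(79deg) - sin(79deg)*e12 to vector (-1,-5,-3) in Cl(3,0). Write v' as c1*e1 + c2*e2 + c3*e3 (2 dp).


Rotor R = cos(79deg) - sin(79deg)*e12
Rotation angle theta = 2 * 79 = 158 degrees in the e12 plane (e1 -> e2).
The component perpendicular to the plane (e3) is invariant: v'_3 = v3 = -3.00
cos(158deg) = -0.9272, sin(158deg) = 0.3746
v'_1 = v1*cos(theta) - v2*sin(theta) = -1*(-0.9272) - (-5)*0.3746 = 2.80
v'_2 = v1*sin(theta) + v2*cos(theta) = -1*0.3746 + (-5)*(-0.9272) = 4.26
v' = 2.80*e1 + 4.26*e2 - 3.00*e3


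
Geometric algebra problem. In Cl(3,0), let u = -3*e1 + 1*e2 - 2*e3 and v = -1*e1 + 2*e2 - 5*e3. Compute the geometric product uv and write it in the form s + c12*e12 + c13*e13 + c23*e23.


In Cl(3,0): e_i^2 = 1, e_ie_j = -e_je_i for i != j.
Scalar part = u . v = (-3)*(-1) + 1*2 + (-2)*(-5)
= 3 + 2 + 10 = 15
e12 coeff = (-3)*2 - 1*(-1) = -6 - (-1) = -5
e13 coeff = (-3)*(-5) - (-2)*(-1) = 15 - 2 = 13
e23 coeff = 1*(-5) - (-2)*2 = -5 - (-4) = -1
uv = 15 - 5*e12 + 13*e13 - 1*e23


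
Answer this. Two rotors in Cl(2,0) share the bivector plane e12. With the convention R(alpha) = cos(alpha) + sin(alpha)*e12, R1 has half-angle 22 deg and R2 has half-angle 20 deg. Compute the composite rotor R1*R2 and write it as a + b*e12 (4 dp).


Same-plane rotors commute and their half-angles add:
R1*R2 = cos(a1 + a2) + sin(a1 + a2)*e12.
a1 + a2 = 22 + 20 = 42 deg
cos(42 deg) = 0.7431
sin(42 deg) = 0.6691
R1*R2 = 0.7431 + 0.6691*e12


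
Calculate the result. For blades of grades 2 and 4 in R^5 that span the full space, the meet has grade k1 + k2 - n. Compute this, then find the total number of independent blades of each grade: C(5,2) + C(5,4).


Meet grade = grade(A) + grade(B) - n
= 2 + 4 - 5 = 1
C(5,2) = 10
C(5,4) = 5
dim_A + dim_B = 10 + 5 = 15


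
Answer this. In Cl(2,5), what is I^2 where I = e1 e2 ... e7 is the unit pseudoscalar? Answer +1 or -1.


The pseudoscalar I = e1...e_n (product of all n generators) of Cl(p,q) satisfies I^2 = (-1)^(q + n(n-1)/2).
p = 2, q = 5, n = p + q = 7
n(n-1)/2 = 7 * 6 / 2 = 21
Exponent = q + n(n-1)/2 = 5 + 21 = 26
I^2 = (-1)^26 = +1


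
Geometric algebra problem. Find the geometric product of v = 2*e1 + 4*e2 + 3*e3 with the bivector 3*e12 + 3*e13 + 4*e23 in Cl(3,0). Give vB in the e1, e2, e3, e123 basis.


vB has grade-1 (vector) and grade-3 (trivector) parts: vB = (v _| B) + (v ^ B).
Vector part <vB>_1:
  e1: -v2*b12 - v3*b13 = -(4)*(3) - (3)*(3) = -21
  e2: v1*b12 - v3*b23 = (2)*(3) - (3)*(4) = -6
  e3: v1*b13 + v2*b23 = (2)*(3) + (4)*(4) = 22
Trivector part <vB>_3:
  e123: v1*b23 - v2*b13 + v3*b12 = (2)*(4) - (4)*(3) + (3)*(3) = 5
vB = -21*e1 - 6*e2 + 22*e3 + 5*e123


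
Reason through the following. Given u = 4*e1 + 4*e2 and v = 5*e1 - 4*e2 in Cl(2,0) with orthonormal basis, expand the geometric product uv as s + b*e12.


Expand: (4*e1 + 4*e2)(5*e1 - 4*e2)
= 4*5*e1e1 + 4*(-4)*e1e2 + 4*5*e2e1 + 4*(-4)*e2e2
Using e1^2 = e2^2 = 1, e2e1 = -e1e2:
Scalar part s = 4*5 + 4*(-4) = 20 + (-16) = 4
Bivector part b = 4*(-4) - 4*5 = -16 - 20 = -36
uv = 4 - 36*e12


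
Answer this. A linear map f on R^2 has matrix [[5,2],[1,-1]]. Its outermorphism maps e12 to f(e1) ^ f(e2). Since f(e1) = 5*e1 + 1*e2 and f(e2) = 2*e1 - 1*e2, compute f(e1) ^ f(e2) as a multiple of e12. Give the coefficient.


The outermorphism of a linear map f sends e1^e2 to f(e1)^f(e2).
f(e1) = 5*e1 + 1*e2
f(e2) = 2*e1 - 1*e2
f(e1) ^ f(e2) = (5*e1 + 1*e2) ^ (2*e1 - 1*e2)
= 5*(-1)*e12 + 1*2*e21
= (-5 - 2)*e12
= -7*e12
Coefficient = -7


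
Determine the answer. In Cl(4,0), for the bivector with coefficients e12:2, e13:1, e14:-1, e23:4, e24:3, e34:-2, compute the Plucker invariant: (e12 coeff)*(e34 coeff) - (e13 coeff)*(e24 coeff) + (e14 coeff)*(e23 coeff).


Plucker relation: af - be + cd
a*f = 2*(-2) = -4
b*e = 1*3 = 3
c*d = (-1)*4 = -4
af - be + cd = -4 - 3 + (-4)
= -11
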